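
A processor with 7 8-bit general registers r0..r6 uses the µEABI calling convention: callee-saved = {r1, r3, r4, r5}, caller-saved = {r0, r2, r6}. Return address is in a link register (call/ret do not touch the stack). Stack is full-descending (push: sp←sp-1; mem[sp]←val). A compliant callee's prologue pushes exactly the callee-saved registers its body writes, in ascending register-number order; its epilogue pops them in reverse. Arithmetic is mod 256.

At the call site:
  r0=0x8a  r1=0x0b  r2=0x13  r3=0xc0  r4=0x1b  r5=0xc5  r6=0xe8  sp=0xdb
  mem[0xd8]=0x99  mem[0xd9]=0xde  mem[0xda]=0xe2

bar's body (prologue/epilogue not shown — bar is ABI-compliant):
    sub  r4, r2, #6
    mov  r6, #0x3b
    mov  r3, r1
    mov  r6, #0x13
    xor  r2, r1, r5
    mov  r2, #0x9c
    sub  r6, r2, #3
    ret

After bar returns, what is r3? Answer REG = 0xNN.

prologue: push r3 -> mem[0xda]=0xc0, sp=0xda
prologue: push r4 -> mem[0xd9]=0x1b, sp=0xd9
body[0] sub  r4, r2, #6 -> r4=0x0d
body[1] mov  r6, #0x3b -> r6=0x3b
body[2] mov  r3, r1 -> r3=0x0b
body[3] mov  r6, #0x13 -> r6=0x13
body[4] xor  r2, r1, r5 -> r2=0xce
body[5] mov  r2, #0x9c -> r2=0x9c
body[6] sub  r6, r2, #3 -> r6=0x99
epilogue: pop r4=0x1b, sp=0xda
epilogue: pop r3=0xc0, sp=0xdb
r3 is callee-saved -> restored

REG = 0xc0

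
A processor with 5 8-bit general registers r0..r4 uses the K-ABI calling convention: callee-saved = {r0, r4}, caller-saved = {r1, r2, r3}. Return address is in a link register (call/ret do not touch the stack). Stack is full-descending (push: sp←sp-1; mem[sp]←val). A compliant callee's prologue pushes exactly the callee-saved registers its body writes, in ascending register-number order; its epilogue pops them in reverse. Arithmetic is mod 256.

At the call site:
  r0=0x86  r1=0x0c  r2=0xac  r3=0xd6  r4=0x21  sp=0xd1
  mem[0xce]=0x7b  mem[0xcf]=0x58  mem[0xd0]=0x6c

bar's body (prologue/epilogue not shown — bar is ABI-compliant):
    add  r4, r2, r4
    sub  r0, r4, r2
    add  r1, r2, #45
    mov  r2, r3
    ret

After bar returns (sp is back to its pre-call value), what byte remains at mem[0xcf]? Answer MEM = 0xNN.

prologue: push r0 → mem[0xd0]=0x86, sp=0xd0
prologue: push r4 → mem[0xcf]=0x21, sp=0xcf
body[0] add  r4, r2, r4 → r4=0xcd
body[1] sub  r0, r4, r2 → r0=0x21
body[2] add  r1, r2, #45 → r1=0xd9
body[3] mov  r2, r3 → r2=0xd6
epilogue: pop r4=0x21, sp=0xd0
epilogue: pop r0=0x86, sp=0xd1
prologue pushed ['r0', 'r4'] at ['0xd0', '0xcf']

MEM = 0x21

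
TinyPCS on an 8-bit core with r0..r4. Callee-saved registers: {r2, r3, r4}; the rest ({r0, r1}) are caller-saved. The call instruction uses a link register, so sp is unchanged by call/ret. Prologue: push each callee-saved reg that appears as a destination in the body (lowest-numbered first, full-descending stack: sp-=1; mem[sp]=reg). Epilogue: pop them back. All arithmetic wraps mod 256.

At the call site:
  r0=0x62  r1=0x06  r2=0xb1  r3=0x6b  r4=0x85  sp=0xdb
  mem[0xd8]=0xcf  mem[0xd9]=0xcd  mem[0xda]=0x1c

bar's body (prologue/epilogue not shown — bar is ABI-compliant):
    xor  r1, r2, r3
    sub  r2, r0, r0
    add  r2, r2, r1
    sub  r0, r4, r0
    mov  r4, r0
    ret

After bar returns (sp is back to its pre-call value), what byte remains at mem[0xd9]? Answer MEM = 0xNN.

prologue: push r2 -> mem[0xda]=0xb1, sp=0xda
prologue: push r4 -> mem[0xd9]=0x85, sp=0xd9
body[0] xor  r1, r2, r3 -> r1=0xda
body[1] sub  r2, r0, r0 -> r2=0x00
body[2] add  r2, r2, r1 -> r2=0xda
body[3] sub  r0, r4, r0 -> r0=0x23
body[4] mov  r4, r0 -> r4=0x23
epilogue: pop r4=0x85, sp=0xda
epilogue: pop r2=0xb1, sp=0xdb
prologue pushed ['r2', 'r4'] at ['0xda', '0xd9']

MEM = 0x85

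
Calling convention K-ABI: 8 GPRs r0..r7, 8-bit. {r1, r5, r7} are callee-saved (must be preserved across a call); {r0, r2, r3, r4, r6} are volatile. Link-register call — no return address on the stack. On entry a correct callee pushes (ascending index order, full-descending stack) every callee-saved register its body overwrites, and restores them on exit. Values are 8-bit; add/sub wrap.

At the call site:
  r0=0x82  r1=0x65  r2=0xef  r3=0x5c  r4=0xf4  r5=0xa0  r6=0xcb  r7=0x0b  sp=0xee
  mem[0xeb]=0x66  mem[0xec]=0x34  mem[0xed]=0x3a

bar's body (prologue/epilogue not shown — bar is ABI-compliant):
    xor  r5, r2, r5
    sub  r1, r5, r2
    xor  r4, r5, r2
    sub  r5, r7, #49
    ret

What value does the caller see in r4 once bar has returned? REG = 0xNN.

prologue: push r1 -> mem[0xed]=0x65, sp=0xed
prologue: push r5 -> mem[0xec]=0xa0, sp=0xec
body[0] xor  r5, r2, r5 -> r5=0x4f
body[1] sub  r1, r5, r2 -> r1=0x60
body[2] xor  r4, r5, r2 -> r4=0xa0
body[3] sub  r5, r7, #49 -> r5=0xda
epilogue: pop r5=0xa0, sp=0xed
epilogue: pop r1=0x65, sp=0xee
r4 is caller-saved -> body value

REG = 0xa0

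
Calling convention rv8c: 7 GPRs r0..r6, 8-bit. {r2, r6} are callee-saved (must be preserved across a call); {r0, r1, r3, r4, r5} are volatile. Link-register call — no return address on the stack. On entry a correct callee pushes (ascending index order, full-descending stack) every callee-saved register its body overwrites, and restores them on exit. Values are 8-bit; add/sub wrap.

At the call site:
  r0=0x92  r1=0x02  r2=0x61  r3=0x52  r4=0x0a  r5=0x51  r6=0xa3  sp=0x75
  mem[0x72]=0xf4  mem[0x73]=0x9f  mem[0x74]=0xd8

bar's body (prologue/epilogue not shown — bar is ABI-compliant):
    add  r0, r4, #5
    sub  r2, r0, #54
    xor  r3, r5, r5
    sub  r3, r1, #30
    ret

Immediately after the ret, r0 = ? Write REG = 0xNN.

REG = 0x0f

prologue: push r2 → mem[0x74]=0x61, sp=0x74
body[0] add  r0, r4, #5 → r0=0x0f
body[1] sub  r2, r0, #54 → r2=0xd9
body[2] xor  r3, r5, r5 → r3=0x00
body[3] sub  r3, r1, #30 → r3=0xe4
epilogue: pop r2=0x61, sp=0x75
r0 is caller-saved → body value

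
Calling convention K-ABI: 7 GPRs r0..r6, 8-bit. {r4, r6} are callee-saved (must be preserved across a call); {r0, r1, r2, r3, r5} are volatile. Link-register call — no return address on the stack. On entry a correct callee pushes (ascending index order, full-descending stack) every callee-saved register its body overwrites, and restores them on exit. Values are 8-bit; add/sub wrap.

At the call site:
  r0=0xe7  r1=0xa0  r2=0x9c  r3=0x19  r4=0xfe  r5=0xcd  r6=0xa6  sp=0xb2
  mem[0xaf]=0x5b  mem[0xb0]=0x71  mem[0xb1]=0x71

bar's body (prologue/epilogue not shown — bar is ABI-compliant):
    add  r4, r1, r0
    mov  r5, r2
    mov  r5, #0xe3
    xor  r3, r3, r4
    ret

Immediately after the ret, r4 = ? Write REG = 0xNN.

prologue: push r4 -> mem[0xb1]=0xfe, sp=0xb1
body[0] add  r4, r1, r0 -> r4=0x87
body[1] mov  r5, r2 -> r5=0x9c
body[2] mov  r5, #0xe3 -> r5=0xe3
body[3] xor  r3, r3, r4 -> r3=0x9e
epilogue: pop r4=0xfe, sp=0xb2
r4 is callee-saved -> restored

REG = 0xfe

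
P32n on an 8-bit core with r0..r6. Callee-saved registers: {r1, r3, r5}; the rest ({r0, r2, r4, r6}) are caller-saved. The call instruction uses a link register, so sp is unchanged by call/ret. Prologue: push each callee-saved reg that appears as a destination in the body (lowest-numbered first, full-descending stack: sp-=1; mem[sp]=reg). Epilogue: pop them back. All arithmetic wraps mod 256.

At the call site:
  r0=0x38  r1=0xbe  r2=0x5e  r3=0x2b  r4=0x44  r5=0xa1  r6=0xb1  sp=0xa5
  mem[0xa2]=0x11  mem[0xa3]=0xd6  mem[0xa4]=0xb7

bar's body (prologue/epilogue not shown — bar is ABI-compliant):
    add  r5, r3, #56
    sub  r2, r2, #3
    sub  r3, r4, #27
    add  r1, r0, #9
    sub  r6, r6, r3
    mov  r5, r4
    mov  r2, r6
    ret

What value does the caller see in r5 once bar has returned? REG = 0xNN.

REG = 0xa1

prologue: push r1 → mem[0xa4]=0xbe, sp=0xa4
prologue: push r3 → mem[0xa3]=0x2b, sp=0xa3
prologue: push r5 → mem[0xa2]=0xa1, sp=0xa2
body[0] add  r5, r3, #56 → r5=0x63
body[1] sub  r2, r2, #3 → r2=0x5b
body[2] sub  r3, r4, #27 → r3=0x29
body[3] add  r1, r0, #9 → r1=0x41
body[4] sub  r6, r6, r3 → r6=0x88
body[5] mov  r5, r4 → r5=0x44
body[6] mov  r2, r6 → r2=0x88
epilogue: pop r5=0xa1, sp=0xa3
epilogue: pop r3=0x2b, sp=0xa4
epilogue: pop r1=0xbe, sp=0xa5
r5 is callee-saved → restored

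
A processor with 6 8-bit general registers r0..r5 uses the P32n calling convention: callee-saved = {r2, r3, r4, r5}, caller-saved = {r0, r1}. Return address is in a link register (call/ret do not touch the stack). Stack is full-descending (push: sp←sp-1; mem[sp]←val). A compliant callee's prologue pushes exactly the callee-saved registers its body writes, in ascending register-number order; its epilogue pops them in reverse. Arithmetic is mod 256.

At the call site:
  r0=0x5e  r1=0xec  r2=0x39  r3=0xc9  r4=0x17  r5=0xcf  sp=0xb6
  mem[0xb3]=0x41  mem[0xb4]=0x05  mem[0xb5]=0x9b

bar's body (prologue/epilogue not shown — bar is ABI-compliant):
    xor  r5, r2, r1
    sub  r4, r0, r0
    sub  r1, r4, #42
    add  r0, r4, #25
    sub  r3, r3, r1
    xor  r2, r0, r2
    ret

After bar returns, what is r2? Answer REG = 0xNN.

prologue: push r2 → mem[0xb5]=0x39, sp=0xb5
prologue: push r3 → mem[0xb4]=0xc9, sp=0xb4
prologue: push r4 → mem[0xb3]=0x17, sp=0xb3
prologue: push r5 → mem[0xb2]=0xcf, sp=0xb2
body[0] xor  r5, r2, r1 → r5=0xd5
body[1] sub  r4, r0, r0 → r4=0x00
body[2] sub  r1, r4, #42 → r1=0xd6
body[3] add  r0, r4, #25 → r0=0x19
body[4] sub  r3, r3, r1 → r3=0xf3
body[5] xor  r2, r0, r2 → r2=0x20
epilogue: pop r5=0xcf, sp=0xb3
epilogue: pop r4=0x17, sp=0xb4
epilogue: pop r3=0xc9, sp=0xb5
epilogue: pop r2=0x39, sp=0xb6
r2 is callee-saved → restored

REG = 0x39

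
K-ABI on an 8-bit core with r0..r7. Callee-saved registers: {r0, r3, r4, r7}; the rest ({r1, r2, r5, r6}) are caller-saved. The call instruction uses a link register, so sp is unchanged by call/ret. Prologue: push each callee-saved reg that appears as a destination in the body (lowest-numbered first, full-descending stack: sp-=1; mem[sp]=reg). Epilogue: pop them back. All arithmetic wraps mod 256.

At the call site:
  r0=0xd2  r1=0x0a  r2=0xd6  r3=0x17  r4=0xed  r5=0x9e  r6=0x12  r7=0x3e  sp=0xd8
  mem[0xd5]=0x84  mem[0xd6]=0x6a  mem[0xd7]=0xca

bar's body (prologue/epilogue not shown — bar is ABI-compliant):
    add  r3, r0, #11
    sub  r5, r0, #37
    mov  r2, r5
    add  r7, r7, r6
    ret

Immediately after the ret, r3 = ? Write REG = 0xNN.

REG = 0x17

prologue: push r3 → mem[0xd7]=0x17, sp=0xd7
prologue: push r7 → mem[0xd6]=0x3e, sp=0xd6
body[0] add  r3, r0, #11 → r3=0xdd
body[1] sub  r5, r0, #37 → r5=0xad
body[2] mov  r2, r5 → r2=0xad
body[3] add  r7, r7, r6 → r7=0x50
epilogue: pop r7=0x3e, sp=0xd7
epilogue: pop r3=0x17, sp=0xd8
r3 is callee-saved → restored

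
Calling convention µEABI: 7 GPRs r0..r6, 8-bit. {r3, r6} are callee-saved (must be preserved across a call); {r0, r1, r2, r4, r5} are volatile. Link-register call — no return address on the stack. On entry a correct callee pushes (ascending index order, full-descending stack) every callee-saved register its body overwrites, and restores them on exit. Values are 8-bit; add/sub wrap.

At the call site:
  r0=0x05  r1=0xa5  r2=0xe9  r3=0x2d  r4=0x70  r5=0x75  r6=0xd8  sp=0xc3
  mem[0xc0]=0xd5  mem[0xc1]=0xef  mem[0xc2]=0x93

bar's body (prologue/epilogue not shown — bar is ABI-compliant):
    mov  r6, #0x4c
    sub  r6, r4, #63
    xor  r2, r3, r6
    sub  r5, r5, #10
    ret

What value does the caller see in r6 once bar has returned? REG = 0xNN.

prologue: push r6 → mem[0xc2]=0xd8, sp=0xc2
body[0] mov  r6, #0x4c → r6=0x4c
body[1] sub  r6, r4, #63 → r6=0x31
body[2] xor  r2, r3, r6 → r2=0x1c
body[3] sub  r5, r5, #10 → r5=0x6b
epilogue: pop r6=0xd8, sp=0xc3
r6 is callee-saved → restored

REG = 0xd8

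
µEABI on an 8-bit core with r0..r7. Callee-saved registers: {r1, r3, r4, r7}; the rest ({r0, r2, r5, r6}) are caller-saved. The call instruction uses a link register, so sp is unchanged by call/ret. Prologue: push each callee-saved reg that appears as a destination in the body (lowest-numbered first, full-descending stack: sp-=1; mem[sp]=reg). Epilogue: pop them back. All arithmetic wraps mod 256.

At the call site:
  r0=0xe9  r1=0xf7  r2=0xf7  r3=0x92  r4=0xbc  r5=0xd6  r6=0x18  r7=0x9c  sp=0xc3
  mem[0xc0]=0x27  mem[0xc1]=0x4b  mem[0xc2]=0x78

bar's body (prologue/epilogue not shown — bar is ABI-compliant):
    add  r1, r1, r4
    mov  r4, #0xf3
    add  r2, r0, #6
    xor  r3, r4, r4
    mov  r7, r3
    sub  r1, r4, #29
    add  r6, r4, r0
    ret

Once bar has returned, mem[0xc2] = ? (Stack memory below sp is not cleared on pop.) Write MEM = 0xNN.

MEM = 0xf7

prologue: push r1 -> mem[0xc2]=0xf7, sp=0xc2
prologue: push r3 -> mem[0xc1]=0x92, sp=0xc1
prologue: push r4 -> mem[0xc0]=0xbc, sp=0xc0
prologue: push r7 -> mem[0xbf]=0x9c, sp=0xbf
body[0] add  r1, r1, r4 -> r1=0xb3
body[1] mov  r4, #0xf3 -> r4=0xf3
body[2] add  r2, r0, #6 -> r2=0xef
body[3] xor  r3, r4, r4 -> r3=0x00
body[4] mov  r7, r3 -> r7=0x00
body[5] sub  r1, r4, #29 -> r1=0xd6
body[6] add  r6, r4, r0 -> r6=0xdc
epilogue: pop r7=0x9c, sp=0xc0
epilogue: pop r4=0xbc, sp=0xc1
epilogue: pop r3=0x92, sp=0xc2
epilogue: pop r1=0xf7, sp=0xc3
prologue pushed ['r1', 'r3', 'r4', 'r7'] at ['0xc2', '0xc1', '0xc0', '0xbf']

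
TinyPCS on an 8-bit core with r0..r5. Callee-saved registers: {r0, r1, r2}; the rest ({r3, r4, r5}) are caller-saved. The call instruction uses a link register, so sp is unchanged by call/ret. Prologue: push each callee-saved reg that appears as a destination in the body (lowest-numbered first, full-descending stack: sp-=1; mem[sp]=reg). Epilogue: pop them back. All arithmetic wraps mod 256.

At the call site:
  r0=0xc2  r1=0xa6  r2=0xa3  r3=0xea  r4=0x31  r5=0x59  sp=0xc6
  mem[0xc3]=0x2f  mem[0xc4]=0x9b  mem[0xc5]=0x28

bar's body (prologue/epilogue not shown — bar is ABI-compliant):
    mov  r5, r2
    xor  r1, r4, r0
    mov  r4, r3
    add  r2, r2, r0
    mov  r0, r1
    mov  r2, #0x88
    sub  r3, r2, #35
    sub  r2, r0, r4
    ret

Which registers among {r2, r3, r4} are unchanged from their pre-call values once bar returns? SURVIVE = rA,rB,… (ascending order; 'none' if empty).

prologue: push r0 -> mem[0xc5]=0xc2, sp=0xc5
prologue: push r1 -> mem[0xc4]=0xa6, sp=0xc4
prologue: push r2 -> mem[0xc3]=0xa3, sp=0xc3
body[0] mov  r5, r2 -> r5=0xa3
body[1] xor  r1, r4, r0 -> r1=0xf3
body[2] mov  r4, r3 -> r4=0xea
body[3] add  r2, r2, r0 -> r2=0x65
body[4] mov  r0, r1 -> r0=0xf3
body[5] mov  r2, #0x88 -> r2=0x88
body[6] sub  r3, r2, #35 -> r3=0x65
body[7] sub  r2, r0, r4 -> r2=0x09
epilogue: pop r2=0xa3, sp=0xc4
epilogue: pop r1=0xa6, sp=0xc5
epilogue: pop r0=0xc2, sp=0xc6
r2: callee-saved, written=True
r3: caller-saved, written=True
r4: caller-saved, written=True

SURVIVE = r2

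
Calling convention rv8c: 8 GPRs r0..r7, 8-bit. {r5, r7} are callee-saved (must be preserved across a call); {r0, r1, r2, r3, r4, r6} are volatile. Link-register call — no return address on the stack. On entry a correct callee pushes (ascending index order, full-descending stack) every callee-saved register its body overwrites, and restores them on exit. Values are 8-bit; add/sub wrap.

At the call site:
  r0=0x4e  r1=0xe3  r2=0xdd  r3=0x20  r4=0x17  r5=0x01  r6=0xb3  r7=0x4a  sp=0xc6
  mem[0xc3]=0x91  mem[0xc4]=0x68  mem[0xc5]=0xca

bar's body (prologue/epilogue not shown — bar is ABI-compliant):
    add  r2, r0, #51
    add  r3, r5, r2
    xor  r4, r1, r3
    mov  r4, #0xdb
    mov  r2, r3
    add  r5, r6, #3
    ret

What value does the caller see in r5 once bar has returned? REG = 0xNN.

REG = 0x01

prologue: push r5 -> mem[0xc5]=0x01, sp=0xc5
body[0] add  r2, r0, #51 -> r2=0x81
body[1] add  r3, r5, r2 -> r3=0x82
body[2] xor  r4, r1, r3 -> r4=0x61
body[3] mov  r4, #0xdb -> r4=0xdb
body[4] mov  r2, r3 -> r2=0x82
body[5] add  r5, r6, #3 -> r5=0xb6
epilogue: pop r5=0x01, sp=0xc6
r5 is callee-saved -> restored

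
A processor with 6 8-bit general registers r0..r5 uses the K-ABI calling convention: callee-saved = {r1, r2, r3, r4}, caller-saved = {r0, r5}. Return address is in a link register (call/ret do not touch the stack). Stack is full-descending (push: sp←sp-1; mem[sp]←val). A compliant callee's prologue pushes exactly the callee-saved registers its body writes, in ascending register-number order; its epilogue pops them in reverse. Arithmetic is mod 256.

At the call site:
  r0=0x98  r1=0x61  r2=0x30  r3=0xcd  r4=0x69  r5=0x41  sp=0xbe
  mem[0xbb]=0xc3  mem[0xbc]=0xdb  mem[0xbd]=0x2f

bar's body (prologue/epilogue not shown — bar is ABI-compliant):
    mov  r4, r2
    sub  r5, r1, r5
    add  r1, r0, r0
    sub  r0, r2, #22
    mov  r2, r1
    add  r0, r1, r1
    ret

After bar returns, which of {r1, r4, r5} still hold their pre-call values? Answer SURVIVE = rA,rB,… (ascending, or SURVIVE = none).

SURVIVE = r1,r4

prologue: push r1 → mem[0xbd]=0x61, sp=0xbd
prologue: push r2 → mem[0xbc]=0x30, sp=0xbc
prologue: push r4 → mem[0xbb]=0x69, sp=0xbb
body[0] mov  r4, r2 → r4=0x30
body[1] sub  r5, r1, r5 → r5=0x20
body[2] add  r1, r0, r0 → r1=0x30
body[3] sub  r0, r2, #22 → r0=0x1a
body[4] mov  r2, r1 → r2=0x30
body[5] add  r0, r1, r1 → r0=0x60
epilogue: pop r4=0x69, sp=0xbc
epilogue: pop r2=0x30, sp=0xbd
epilogue: pop r1=0x61, sp=0xbe
r1: callee-saved, written=True
r4: callee-saved, written=True
r5: caller-saved, written=True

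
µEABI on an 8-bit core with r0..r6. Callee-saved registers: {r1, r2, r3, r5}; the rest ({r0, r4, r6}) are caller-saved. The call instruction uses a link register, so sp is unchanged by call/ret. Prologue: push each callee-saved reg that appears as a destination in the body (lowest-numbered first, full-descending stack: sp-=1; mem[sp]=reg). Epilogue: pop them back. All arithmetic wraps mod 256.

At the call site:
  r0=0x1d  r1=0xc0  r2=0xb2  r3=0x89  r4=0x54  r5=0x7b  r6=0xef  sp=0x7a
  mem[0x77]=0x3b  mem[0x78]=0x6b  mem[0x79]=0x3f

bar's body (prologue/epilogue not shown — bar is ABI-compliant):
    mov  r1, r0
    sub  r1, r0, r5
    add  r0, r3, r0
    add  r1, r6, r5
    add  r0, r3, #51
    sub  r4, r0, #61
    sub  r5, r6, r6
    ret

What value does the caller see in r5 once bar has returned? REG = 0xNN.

REG = 0x7b

prologue: push r1 -> mem[0x79]=0xc0, sp=0x79
prologue: push r5 -> mem[0x78]=0x7b, sp=0x78
body[0] mov  r1, r0 -> r1=0x1d
body[1] sub  r1, r0, r5 -> r1=0xa2
body[2] add  r0, r3, r0 -> r0=0xa6
body[3] add  r1, r6, r5 -> r1=0x6a
body[4] add  r0, r3, #51 -> r0=0xbc
body[5] sub  r4, r0, #61 -> r4=0x7f
body[6] sub  r5, r6, r6 -> r5=0x00
epilogue: pop r5=0x7b, sp=0x79
epilogue: pop r1=0xc0, sp=0x7a
r5 is callee-saved -> restored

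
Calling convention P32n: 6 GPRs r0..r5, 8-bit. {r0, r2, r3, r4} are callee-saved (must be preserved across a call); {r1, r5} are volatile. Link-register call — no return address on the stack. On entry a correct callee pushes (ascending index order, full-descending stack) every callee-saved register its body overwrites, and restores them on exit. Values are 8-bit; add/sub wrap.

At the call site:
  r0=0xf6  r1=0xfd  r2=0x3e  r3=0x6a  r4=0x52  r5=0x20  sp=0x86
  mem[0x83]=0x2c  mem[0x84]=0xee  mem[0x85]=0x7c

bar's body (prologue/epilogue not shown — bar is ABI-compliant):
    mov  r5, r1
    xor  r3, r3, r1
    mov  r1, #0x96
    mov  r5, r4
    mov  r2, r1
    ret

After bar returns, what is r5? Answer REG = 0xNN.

REG = 0x52

prologue: push r2 → mem[0x85]=0x3e, sp=0x85
prologue: push r3 → mem[0x84]=0x6a, sp=0x84
body[0] mov  r5, r1 → r5=0xfd
body[1] xor  r3, r3, r1 → r3=0x97
body[2] mov  r1, #0x96 → r1=0x96
body[3] mov  r5, r4 → r5=0x52
body[4] mov  r2, r1 → r2=0x96
epilogue: pop r3=0x6a, sp=0x85
epilogue: pop r2=0x3e, sp=0x86
r5 is caller-saved → body value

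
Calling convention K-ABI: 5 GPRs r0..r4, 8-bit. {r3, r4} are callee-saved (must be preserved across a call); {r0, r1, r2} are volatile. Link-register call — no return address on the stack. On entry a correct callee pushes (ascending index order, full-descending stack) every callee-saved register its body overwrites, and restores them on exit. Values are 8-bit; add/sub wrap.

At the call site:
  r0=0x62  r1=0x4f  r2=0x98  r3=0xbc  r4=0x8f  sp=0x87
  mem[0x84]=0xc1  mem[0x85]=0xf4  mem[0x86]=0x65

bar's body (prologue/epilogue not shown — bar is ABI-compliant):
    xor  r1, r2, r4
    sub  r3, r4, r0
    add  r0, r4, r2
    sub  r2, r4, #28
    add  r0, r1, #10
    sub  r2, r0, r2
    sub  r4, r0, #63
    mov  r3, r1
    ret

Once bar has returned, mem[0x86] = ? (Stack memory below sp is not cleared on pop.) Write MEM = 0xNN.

MEM = 0xbc

prologue: push r3 → mem[0x86]=0xbc, sp=0x86
prologue: push r4 → mem[0x85]=0x8f, sp=0x85
body[0] xor  r1, r2, r4 → r1=0x17
body[1] sub  r3, r4, r0 → r3=0x2d
body[2] add  r0, r4, r2 → r0=0x27
body[3] sub  r2, r4, #28 → r2=0x73
body[4] add  r0, r1, #10 → r0=0x21
body[5] sub  r2, r0, r2 → r2=0xae
body[6] sub  r4, r0, #63 → r4=0xe2
body[7] mov  r3, r1 → r3=0x17
epilogue: pop r4=0x8f, sp=0x86
epilogue: pop r3=0xbc, sp=0x87
prologue pushed ['r3', 'r4'] at ['0x86', '0x85']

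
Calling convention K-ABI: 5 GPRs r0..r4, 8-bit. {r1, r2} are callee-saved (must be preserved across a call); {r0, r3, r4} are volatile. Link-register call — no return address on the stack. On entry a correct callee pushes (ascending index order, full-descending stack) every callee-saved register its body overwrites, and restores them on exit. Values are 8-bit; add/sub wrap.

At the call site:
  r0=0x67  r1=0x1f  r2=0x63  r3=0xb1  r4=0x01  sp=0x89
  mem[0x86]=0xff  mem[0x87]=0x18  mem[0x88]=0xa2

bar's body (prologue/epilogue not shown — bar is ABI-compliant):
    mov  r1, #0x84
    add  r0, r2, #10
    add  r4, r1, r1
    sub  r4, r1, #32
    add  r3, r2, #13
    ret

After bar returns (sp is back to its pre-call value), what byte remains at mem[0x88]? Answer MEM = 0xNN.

MEM = 0x1f

prologue: push r1 -> mem[0x88]=0x1f, sp=0x88
body[0] mov  r1, #0x84 -> r1=0x84
body[1] add  r0, r2, #10 -> r0=0x6d
body[2] add  r4, r1, r1 -> r4=0x08
body[3] sub  r4, r1, #32 -> r4=0x64
body[4] add  r3, r2, #13 -> r3=0x70
epilogue: pop r1=0x1f, sp=0x89
prologue pushed ['r1'] at ['0x88']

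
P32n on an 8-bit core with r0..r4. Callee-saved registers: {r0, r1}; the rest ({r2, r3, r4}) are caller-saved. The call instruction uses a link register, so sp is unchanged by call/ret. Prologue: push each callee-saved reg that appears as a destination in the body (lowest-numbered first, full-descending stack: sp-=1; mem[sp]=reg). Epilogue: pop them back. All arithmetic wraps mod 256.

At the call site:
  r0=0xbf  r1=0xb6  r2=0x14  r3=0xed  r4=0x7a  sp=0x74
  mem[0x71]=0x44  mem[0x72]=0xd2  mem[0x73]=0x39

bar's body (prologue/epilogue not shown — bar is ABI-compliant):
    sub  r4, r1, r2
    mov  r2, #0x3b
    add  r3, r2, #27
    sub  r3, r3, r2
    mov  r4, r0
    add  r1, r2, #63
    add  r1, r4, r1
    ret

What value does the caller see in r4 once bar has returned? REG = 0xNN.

REG = 0xbf

prologue: push r1 -> mem[0x73]=0xb6, sp=0x73
body[0] sub  r4, r1, r2 -> r4=0xa2
body[1] mov  r2, #0x3b -> r2=0x3b
body[2] add  r3, r2, #27 -> r3=0x56
body[3] sub  r3, r3, r2 -> r3=0x1b
body[4] mov  r4, r0 -> r4=0xbf
body[5] add  r1, r2, #63 -> r1=0x7a
body[6] add  r1, r4, r1 -> r1=0x39
epilogue: pop r1=0xb6, sp=0x74
r4 is caller-saved -> body value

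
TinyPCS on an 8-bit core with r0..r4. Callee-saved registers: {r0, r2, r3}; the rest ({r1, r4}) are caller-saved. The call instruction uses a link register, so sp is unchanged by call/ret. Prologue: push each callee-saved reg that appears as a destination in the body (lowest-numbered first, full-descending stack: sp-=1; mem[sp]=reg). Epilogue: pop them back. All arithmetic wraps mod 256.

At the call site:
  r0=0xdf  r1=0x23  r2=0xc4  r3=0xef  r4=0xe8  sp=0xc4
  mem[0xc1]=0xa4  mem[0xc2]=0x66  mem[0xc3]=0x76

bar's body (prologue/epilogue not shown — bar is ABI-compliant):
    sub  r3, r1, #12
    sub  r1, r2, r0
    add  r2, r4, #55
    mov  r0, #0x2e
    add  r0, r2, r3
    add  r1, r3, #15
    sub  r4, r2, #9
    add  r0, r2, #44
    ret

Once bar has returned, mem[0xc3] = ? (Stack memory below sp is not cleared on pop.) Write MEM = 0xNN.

prologue: push r0 -> mem[0xc3]=0xdf, sp=0xc3
prologue: push r2 -> mem[0xc2]=0xc4, sp=0xc2
prologue: push r3 -> mem[0xc1]=0xef, sp=0xc1
body[0] sub  r3, r1, #12 -> r3=0x17
body[1] sub  r1, r2, r0 -> r1=0xe5
body[2] add  r2, r4, #55 -> r2=0x1f
body[3] mov  r0, #0x2e -> r0=0x2e
body[4] add  r0, r2, r3 -> r0=0x36
body[5] add  r1, r3, #15 -> r1=0x26
body[6] sub  r4, r2, #9 -> r4=0x16
body[7] add  r0, r2, #44 -> r0=0x4b
epilogue: pop r3=0xef, sp=0xc2
epilogue: pop r2=0xc4, sp=0xc3
epilogue: pop r0=0xdf, sp=0xc4
prologue pushed ['r0', 'r2', 'r3'] at ['0xc3', '0xc2', '0xc1']

MEM = 0xdf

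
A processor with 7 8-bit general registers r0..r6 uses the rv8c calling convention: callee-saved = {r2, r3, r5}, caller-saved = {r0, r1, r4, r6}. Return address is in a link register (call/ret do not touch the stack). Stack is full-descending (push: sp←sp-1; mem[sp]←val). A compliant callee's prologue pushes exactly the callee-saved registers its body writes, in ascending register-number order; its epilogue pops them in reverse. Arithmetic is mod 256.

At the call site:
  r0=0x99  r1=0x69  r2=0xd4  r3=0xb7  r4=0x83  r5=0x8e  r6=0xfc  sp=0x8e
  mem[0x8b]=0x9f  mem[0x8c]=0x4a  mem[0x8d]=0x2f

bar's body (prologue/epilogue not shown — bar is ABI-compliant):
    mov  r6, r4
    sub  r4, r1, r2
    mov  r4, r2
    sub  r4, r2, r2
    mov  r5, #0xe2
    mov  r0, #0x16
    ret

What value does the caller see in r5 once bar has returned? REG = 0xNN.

prologue: push r5 → mem[0x8d]=0x8e, sp=0x8d
body[0] mov  r6, r4 → r6=0x83
body[1] sub  r4, r1, r2 → r4=0x95
body[2] mov  r4, r2 → r4=0xd4
body[3] sub  r4, r2, r2 → r4=0x00
body[4] mov  r5, #0xe2 → r5=0xe2
body[5] mov  r0, #0x16 → r0=0x16
epilogue: pop r5=0x8e, sp=0x8e
r5 is callee-saved → restored

REG = 0x8e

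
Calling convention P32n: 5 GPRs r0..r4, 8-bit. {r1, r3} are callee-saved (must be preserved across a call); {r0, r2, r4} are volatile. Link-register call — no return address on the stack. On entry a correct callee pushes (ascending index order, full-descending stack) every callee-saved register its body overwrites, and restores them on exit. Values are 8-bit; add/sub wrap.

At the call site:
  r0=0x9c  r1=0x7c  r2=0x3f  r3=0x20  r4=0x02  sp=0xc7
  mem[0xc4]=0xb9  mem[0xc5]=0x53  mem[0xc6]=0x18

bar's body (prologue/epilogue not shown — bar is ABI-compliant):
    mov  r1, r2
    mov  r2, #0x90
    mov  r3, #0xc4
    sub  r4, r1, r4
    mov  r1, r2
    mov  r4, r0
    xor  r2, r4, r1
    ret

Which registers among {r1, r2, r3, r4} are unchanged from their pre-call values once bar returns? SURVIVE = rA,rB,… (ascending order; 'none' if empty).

SURVIVE = r1,r3

prologue: push r1 → mem[0xc6]=0x7c, sp=0xc6
prologue: push r3 → mem[0xc5]=0x20, sp=0xc5
body[0] mov  r1, r2 → r1=0x3f
body[1] mov  r2, #0x90 → r2=0x90
body[2] mov  r3, #0xc4 → r3=0xc4
body[3] sub  r4, r1, r4 → r4=0x3d
body[4] mov  r1, r2 → r1=0x90
body[5] mov  r4, r0 → r4=0x9c
body[6] xor  r2, r4, r1 → r2=0x0c
epilogue: pop r3=0x20, sp=0xc6
epilogue: pop r1=0x7c, sp=0xc7
r1: callee-saved, written=True
r2: caller-saved, written=True
r3: callee-saved, written=True
r4: caller-saved, written=True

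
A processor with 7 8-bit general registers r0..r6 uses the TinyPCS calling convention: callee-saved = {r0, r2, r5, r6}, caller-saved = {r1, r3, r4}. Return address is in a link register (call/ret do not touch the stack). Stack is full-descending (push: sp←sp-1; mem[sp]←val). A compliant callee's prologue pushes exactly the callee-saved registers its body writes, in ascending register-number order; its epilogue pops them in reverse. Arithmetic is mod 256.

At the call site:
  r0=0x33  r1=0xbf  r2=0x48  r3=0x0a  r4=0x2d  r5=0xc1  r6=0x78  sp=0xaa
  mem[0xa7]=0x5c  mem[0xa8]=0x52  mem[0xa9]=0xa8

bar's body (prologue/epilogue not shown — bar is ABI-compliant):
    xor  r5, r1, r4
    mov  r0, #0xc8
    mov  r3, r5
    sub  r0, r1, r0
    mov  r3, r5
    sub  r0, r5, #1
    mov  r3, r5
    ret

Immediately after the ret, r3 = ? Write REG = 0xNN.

prologue: push r0 -> mem[0xa9]=0x33, sp=0xa9
prologue: push r5 -> mem[0xa8]=0xc1, sp=0xa8
body[0] xor  r5, r1, r4 -> r5=0x92
body[1] mov  r0, #0xc8 -> r0=0xc8
body[2] mov  r3, r5 -> r3=0x92
body[3] sub  r0, r1, r0 -> r0=0xf7
body[4] mov  r3, r5 -> r3=0x92
body[5] sub  r0, r5, #1 -> r0=0x91
body[6] mov  r3, r5 -> r3=0x92
epilogue: pop r5=0xc1, sp=0xa9
epilogue: pop r0=0x33, sp=0xaa
r3 is caller-saved -> body value

REG = 0x92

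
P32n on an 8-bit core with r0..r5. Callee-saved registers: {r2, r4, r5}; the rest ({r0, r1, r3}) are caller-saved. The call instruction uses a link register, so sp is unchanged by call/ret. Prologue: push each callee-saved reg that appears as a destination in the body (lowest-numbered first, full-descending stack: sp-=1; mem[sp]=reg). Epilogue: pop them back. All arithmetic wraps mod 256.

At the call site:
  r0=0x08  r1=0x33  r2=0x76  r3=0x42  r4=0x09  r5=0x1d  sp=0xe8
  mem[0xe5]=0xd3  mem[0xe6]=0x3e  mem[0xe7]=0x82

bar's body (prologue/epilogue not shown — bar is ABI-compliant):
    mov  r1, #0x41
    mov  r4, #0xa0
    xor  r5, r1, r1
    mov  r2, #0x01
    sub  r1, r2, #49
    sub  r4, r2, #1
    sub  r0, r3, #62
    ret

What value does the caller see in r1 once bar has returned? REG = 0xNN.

REG = 0xd0

prologue: push r2 → mem[0xe7]=0x76, sp=0xe7
prologue: push r4 → mem[0xe6]=0x09, sp=0xe6
prologue: push r5 → mem[0xe5]=0x1d, sp=0xe5
body[0] mov  r1, #0x41 → r1=0x41
body[1] mov  r4, #0xa0 → r4=0xa0
body[2] xor  r5, r1, r1 → r5=0x00
body[3] mov  r2, #0x01 → r2=0x01
body[4] sub  r1, r2, #49 → r1=0xd0
body[5] sub  r4, r2, #1 → r4=0x00
body[6] sub  r0, r3, #62 → r0=0x04
epilogue: pop r5=0x1d, sp=0xe6
epilogue: pop r4=0x09, sp=0xe7
epilogue: pop r2=0x76, sp=0xe8
r1 is caller-saved → body value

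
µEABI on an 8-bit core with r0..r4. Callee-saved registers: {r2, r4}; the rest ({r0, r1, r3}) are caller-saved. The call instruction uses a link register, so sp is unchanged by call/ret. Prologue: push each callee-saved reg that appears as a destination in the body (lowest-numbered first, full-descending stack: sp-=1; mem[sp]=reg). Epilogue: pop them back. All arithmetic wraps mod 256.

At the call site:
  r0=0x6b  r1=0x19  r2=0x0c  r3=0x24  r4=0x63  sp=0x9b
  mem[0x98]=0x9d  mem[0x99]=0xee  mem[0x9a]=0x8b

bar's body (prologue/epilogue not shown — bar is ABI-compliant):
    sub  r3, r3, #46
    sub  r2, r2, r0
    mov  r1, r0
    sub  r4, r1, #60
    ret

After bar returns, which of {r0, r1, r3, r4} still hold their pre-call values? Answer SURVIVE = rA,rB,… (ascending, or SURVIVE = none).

prologue: push r2 → mem[0x9a]=0x0c, sp=0x9a
prologue: push r4 → mem[0x99]=0x63, sp=0x99
body[0] sub  r3, r3, #46 → r3=0xf6
body[1] sub  r2, r2, r0 → r2=0xa1
body[2] mov  r1, r0 → r1=0x6b
body[3] sub  r4, r1, #60 → r4=0x2f
epilogue: pop r4=0x63, sp=0x9a
epilogue: pop r2=0x0c, sp=0x9b
r0: caller-saved, written=False
r1: caller-saved, written=True
r3: caller-saved, written=True
r4: callee-saved, written=True

SURVIVE = r0,r4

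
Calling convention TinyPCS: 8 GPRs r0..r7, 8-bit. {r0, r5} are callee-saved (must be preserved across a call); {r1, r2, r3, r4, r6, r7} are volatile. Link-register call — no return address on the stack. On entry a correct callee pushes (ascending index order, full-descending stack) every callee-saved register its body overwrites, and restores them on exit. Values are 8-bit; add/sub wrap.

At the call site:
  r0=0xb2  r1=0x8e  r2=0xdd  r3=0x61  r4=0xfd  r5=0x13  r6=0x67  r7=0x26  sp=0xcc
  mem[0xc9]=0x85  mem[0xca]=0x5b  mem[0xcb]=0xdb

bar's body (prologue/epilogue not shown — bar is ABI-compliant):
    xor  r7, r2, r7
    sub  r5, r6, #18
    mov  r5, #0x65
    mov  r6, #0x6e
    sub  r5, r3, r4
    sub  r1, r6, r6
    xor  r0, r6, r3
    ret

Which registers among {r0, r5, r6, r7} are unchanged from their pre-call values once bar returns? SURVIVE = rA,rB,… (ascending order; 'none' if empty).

prologue: push r0 → mem[0xcb]=0xb2, sp=0xcb
prologue: push r5 → mem[0xca]=0x13, sp=0xca
body[0] xor  r7, r2, r7 → r7=0xfb
body[1] sub  r5, r6, #18 → r5=0x55
body[2] mov  r5, #0x65 → r5=0x65
body[3] mov  r6, #0x6e → r6=0x6e
body[4] sub  r5, r3, r4 → r5=0x64
body[5] sub  r1, r6, r6 → r1=0x00
body[6] xor  r0, r6, r3 → r0=0x0f
epilogue: pop r5=0x13, sp=0xcb
epilogue: pop r0=0xb2, sp=0xcc
r0: callee-saved, written=True
r5: callee-saved, written=True
r6: caller-saved, written=True
r7: caller-saved, written=True

SURVIVE = r0,r5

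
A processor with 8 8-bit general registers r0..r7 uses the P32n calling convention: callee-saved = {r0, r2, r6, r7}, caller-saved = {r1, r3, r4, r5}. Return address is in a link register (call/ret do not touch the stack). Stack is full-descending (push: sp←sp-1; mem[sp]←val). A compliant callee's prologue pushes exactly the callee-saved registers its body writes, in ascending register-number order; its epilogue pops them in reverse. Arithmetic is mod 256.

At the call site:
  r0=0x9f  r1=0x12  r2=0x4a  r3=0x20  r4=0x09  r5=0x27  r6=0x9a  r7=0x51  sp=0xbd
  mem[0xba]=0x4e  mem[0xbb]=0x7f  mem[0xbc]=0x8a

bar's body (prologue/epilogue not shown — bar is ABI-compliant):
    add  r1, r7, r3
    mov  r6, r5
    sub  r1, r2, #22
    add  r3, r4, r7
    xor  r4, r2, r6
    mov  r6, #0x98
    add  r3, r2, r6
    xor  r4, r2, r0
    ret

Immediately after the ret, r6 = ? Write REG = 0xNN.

prologue: push r6 → mem[0xbc]=0x9a, sp=0xbc
body[0] add  r1, r7, r3 → r1=0x71
body[1] mov  r6, r5 → r6=0x27
body[2] sub  r1, r2, #22 → r1=0x34
body[3] add  r3, r4, r7 → r3=0x5a
body[4] xor  r4, r2, r6 → r4=0x6d
body[5] mov  r6, #0x98 → r6=0x98
body[6] add  r3, r2, r6 → r3=0xe2
body[7] xor  r4, r2, r0 → r4=0xd5
epilogue: pop r6=0x9a, sp=0xbd
r6 is callee-saved → restored

REG = 0x9a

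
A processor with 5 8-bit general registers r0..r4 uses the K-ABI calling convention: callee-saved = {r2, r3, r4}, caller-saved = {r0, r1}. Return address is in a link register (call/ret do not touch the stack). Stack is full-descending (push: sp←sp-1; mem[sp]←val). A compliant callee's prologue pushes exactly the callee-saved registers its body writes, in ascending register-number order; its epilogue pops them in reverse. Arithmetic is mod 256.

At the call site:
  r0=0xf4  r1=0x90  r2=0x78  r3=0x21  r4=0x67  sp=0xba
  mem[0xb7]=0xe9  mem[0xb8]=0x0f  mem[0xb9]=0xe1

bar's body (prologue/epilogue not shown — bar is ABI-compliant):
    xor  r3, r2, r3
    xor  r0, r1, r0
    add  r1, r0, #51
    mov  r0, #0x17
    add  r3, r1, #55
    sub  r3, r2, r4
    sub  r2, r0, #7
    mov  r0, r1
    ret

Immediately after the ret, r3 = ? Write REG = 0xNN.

prologue: push r2 → mem[0xb9]=0x78, sp=0xb9
prologue: push r3 → mem[0xb8]=0x21, sp=0xb8
body[0] xor  r3, r2, r3 → r3=0x59
body[1] xor  r0, r1, r0 → r0=0x64
body[2] add  r1, r0, #51 → r1=0x97
body[3] mov  r0, #0x17 → r0=0x17
body[4] add  r3, r1, #55 → r3=0xce
body[5] sub  r3, r2, r4 → r3=0x11
body[6] sub  r2, r0, #7 → r2=0x10
body[7] mov  r0, r1 → r0=0x97
epilogue: pop r3=0x21, sp=0xb9
epilogue: pop r2=0x78, sp=0xba
r3 is callee-saved → restored

REG = 0x21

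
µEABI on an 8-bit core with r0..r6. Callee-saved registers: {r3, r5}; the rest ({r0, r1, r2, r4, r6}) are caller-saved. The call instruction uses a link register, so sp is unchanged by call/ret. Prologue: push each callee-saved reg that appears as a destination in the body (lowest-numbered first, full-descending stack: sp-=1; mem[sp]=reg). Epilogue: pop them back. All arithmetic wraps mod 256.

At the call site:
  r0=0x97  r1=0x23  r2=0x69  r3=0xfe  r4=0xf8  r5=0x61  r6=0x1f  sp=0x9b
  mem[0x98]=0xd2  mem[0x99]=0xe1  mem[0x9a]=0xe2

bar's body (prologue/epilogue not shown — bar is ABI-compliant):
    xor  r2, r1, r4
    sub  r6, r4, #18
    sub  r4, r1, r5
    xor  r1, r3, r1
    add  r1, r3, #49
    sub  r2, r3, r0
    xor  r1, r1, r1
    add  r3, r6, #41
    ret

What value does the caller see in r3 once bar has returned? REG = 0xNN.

prologue: push r3 -> mem[0x9a]=0xfe, sp=0x9a
body[0] xor  r2, r1, r4 -> r2=0xdb
body[1] sub  r6, r4, #18 -> r6=0xe6
body[2] sub  r4, r1, r5 -> r4=0xc2
body[3] xor  r1, r3, r1 -> r1=0xdd
body[4] add  r1, r3, #49 -> r1=0x2f
body[5] sub  r2, r3, r0 -> r2=0x67
body[6] xor  r1, r1, r1 -> r1=0x00
body[7] add  r3, r6, #41 -> r3=0x0f
epilogue: pop r3=0xfe, sp=0x9b
r3 is callee-saved -> restored

REG = 0xfe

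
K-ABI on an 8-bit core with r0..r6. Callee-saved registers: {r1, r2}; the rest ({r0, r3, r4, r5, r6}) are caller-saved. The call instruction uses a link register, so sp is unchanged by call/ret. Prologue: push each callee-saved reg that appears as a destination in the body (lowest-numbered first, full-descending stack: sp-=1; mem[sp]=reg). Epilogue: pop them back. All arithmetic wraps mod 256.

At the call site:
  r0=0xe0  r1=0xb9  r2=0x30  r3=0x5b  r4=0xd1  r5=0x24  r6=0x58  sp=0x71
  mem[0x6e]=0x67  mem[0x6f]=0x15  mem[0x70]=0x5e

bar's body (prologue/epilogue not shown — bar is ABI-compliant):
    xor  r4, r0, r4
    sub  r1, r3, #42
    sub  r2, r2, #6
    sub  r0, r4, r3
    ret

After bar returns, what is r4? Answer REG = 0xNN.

REG = 0x31

prologue: push r1 -> mem[0x70]=0xb9, sp=0x70
prologue: push r2 -> mem[0x6f]=0x30, sp=0x6f
body[0] xor  r4, r0, r4 -> r4=0x31
body[1] sub  r1, r3, #42 -> r1=0x31
body[2] sub  r2, r2, #6 -> r2=0x2a
body[3] sub  r0, r4, r3 -> r0=0xd6
epilogue: pop r2=0x30, sp=0x70
epilogue: pop r1=0xb9, sp=0x71
r4 is caller-saved -> body value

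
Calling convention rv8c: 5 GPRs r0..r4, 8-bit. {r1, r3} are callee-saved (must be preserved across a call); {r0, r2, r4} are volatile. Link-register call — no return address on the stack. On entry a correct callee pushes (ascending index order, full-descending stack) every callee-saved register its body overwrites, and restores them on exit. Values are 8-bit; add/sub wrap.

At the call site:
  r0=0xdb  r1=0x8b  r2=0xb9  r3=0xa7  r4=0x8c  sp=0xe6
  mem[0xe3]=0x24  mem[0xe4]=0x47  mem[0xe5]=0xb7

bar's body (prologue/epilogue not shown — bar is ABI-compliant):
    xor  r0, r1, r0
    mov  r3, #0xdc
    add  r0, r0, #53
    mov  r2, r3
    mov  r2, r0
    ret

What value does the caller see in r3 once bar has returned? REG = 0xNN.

REG = 0xa7

prologue: push r3 -> mem[0xe5]=0xa7, sp=0xe5
body[0] xor  r0, r1, r0 -> r0=0x50
body[1] mov  r3, #0xdc -> r3=0xdc
body[2] add  r0, r0, #53 -> r0=0x85
body[3] mov  r2, r3 -> r2=0xdc
body[4] mov  r2, r0 -> r2=0x85
epilogue: pop r3=0xa7, sp=0xe6
r3 is callee-saved -> restored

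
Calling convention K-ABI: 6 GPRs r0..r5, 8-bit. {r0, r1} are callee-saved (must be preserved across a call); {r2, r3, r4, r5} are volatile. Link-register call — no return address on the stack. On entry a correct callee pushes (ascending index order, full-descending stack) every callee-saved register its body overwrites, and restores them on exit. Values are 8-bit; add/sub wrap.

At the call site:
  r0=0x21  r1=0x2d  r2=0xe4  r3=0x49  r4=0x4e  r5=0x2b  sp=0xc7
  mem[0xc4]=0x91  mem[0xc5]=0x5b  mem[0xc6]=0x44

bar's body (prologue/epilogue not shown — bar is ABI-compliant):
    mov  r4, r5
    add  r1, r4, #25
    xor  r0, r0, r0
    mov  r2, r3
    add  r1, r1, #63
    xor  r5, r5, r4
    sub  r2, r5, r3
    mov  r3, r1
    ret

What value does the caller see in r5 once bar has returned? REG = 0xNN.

REG = 0x00

prologue: push r0 -> mem[0xc6]=0x21, sp=0xc6
prologue: push r1 -> mem[0xc5]=0x2d, sp=0xc5
body[0] mov  r4, r5 -> r4=0x2b
body[1] add  r1, r4, #25 -> r1=0x44
body[2] xor  r0, r0, r0 -> r0=0x00
body[3] mov  r2, r3 -> r2=0x49
body[4] add  r1, r1, #63 -> r1=0x83
body[5] xor  r5, r5, r4 -> r5=0x00
body[6] sub  r2, r5, r3 -> r2=0xb7
body[7] mov  r3, r1 -> r3=0x83
epilogue: pop r1=0x2d, sp=0xc6
epilogue: pop r0=0x21, sp=0xc7
r5 is caller-saved -> body value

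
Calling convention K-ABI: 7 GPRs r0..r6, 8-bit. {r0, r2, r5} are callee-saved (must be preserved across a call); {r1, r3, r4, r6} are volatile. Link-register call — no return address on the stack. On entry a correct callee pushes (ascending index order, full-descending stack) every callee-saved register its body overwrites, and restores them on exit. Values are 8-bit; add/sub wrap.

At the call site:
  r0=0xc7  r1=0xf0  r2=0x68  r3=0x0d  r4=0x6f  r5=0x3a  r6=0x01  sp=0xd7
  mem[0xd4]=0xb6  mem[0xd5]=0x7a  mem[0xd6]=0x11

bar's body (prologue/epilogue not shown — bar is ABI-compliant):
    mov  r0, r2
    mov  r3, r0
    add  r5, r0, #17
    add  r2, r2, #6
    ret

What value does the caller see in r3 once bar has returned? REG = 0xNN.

prologue: push r0 → mem[0xd6]=0xc7, sp=0xd6
prologue: push r2 → mem[0xd5]=0x68, sp=0xd5
prologue: push r5 → mem[0xd4]=0x3a, sp=0xd4
body[0] mov  r0, r2 → r0=0x68
body[1] mov  r3, r0 → r3=0x68
body[2] add  r5, r0, #17 → r5=0x79
body[3] add  r2, r2, #6 → r2=0x6e
epilogue: pop r5=0x3a, sp=0xd5
epilogue: pop r2=0x68, sp=0xd6
epilogue: pop r0=0xc7, sp=0xd7
r3 is caller-saved → body value

REG = 0x68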